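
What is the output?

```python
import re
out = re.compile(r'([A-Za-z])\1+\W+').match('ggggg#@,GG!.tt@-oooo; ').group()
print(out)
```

ggggg#@,

The backreference `\1` re-matches whatever the first group consumed, character for character.
`match` is anchored at position 0; if the pattern doesn't fit there, it returns None.
The match spans [0:8] → 'ggggg#@,'.
Captured: group 1 = 'g'.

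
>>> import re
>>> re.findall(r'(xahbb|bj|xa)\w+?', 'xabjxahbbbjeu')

['xa', 'xahbb']

Alternation tries branches left to right and keeps the first one that lets the overall match succeed at that position.
Matches: at [0:3] match 'xab', group 1 = 'xa'; at [4:10] match 'xahbbb', group 1 = 'xahbb'.
`findall` collects group 1 from each match (2 total).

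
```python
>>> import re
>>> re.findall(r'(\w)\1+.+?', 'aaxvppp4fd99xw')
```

`\1` is not a pattern — it's the concrete string captured by group 1, re-applied verbatim.
Scanning left to right: at [0:3] match 'aax', group 1 = 'a'; at [4:8] match 'ppp4', group 1 = 'p'; at [10:13] match '99x', group 1 = '9'.
Because there's exactly one group, `findall` drops the full match and keeps group 1 from each hit.

['a', 'p', '9']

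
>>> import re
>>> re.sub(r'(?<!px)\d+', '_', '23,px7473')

'_,px7_'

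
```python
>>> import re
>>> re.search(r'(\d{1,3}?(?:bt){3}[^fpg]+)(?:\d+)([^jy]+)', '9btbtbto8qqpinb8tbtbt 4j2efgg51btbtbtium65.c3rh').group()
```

The match spans [0:23] → '9btbtbto8qqpinb8tbtbt 4'.

'9btbtbto8qqpinb8tbtbt 4'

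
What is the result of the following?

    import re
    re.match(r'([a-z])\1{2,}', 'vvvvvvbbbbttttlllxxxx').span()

The backreference `\1` re-matches whatever the first group consumed, character for character.
With `match`, the pattern is implicitly anchored at the beginning.
The match spans [0:6] → 'vvvvvv'.
Captured: group 1 = 'v'.

(0, 6)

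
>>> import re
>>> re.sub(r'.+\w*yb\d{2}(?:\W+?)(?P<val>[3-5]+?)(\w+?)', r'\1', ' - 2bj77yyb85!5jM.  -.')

'5M.  -.'

The `?` after the quantifier makes it lazy — it takes as little as possible before letting the rest of the pattern try.
`\1` in the replacement pulls in group 1's text for each match.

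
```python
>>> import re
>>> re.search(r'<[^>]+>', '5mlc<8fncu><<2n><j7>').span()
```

(4, 11)

`re.search` tries every starting position until one works.
The match spans [4:11] → '<8fncu>'.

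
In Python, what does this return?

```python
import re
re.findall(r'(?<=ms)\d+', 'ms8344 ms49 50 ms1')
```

['8344', '49', '1']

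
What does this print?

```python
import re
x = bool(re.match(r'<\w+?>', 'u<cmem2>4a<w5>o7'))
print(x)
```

False

`re.match` only tries the pattern at the start of the string.
Here the string doesn't start with a match, so the call returns None, and `bool(None)` is False.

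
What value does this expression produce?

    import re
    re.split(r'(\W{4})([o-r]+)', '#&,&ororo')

The pattern matches exactly 4 of a non-word character (captured); then one or more of a character in [o-r] (captured).
Matches to split on: at [0:9] → '#&,&ororo'.
The group in the pattern means `split` returns the separators' captures alongside the pieces.

['', '#&,&', 'ororo', '']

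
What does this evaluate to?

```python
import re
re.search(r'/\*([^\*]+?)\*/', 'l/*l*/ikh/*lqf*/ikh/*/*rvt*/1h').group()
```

`re.search` scans for the first position where the pattern succeeds.
The match spans [1:6] → '/*l*/'.
Captured: group 1 = 'l'.

'/*l*/'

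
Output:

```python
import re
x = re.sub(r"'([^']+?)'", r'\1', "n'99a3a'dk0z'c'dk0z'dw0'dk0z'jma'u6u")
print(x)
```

n99a3adk0zcdk0zdw0dk0zjmau6u

Matches: at [1:8] → "'99a3a'"; at [12:15] → "'c'"; at [19:24] → "'dw0'"; at [28:33] → "'jma'".
Each match is replaced using the text its own group 1 captured.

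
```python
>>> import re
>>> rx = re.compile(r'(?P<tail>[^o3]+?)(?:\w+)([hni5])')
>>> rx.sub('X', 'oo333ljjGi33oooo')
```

'oo333X33oooo'

Pattern: one or more of any character except [o3] (lazy) (captured as 'tail'); then one or more of a word character (non-capturing group); then one of [hni5] (captured).
Matches: at [5:10] → 'ljjGi'.
Every occurrence is swapped for 'X'.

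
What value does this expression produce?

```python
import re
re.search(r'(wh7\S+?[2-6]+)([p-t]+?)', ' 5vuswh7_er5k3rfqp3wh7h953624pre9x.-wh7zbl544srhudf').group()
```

This matches the literal 'wh7', then one or more of a non-whitespace character (lazy), then one or more of a character in [2-6] (captured); then one or more of a character in [p-t] (lazy) (captured).
`re.search` tries every starting position until one works.
The match spans [5:15] → 'wh7_er5k3r'.
Captured: group 1 = 'wh7_er5k3', group 2 = 'r'.

'wh7_er5k3r'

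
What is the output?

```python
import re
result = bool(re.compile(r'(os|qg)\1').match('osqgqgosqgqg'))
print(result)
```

The backreference `\1` re-matches whatever the first group consumed, character for character.
`re.match` only tries the pattern at the start of the string.
Here the string doesn't start with a match, so the call returns None, and `bool(None)` is False.

False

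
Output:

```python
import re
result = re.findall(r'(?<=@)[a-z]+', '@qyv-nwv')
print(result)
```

Lookahead/lookbehind check context without consuming it, so the matched span excludes the asserted characters.
Matches: at [1:4] → 'qyv'.
No capturing groups, so `findall` returns the 1 full match string.

['qyv']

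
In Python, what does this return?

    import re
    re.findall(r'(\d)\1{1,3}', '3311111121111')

After group 1 captures some text, `\1` only succeeds where that same text appears again.
Walking the string: at [0:2] match '33', group 1 = '3'; at [2:6] match '1111', group 1 = '1'; at [6:8] match '11', group 1 = '1'; at [9:13] match '1111', group 1 = '1'.
`findall` collects group 1 from each match (4 total).

['3', '1', '1', '1']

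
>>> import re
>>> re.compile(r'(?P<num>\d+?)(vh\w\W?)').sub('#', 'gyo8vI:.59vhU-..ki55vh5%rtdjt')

Each match is replaced by '#'.

'gyo8vI:.#..ki#rtdjt'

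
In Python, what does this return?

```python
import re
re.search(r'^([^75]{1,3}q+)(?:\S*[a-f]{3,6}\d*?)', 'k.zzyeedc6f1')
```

None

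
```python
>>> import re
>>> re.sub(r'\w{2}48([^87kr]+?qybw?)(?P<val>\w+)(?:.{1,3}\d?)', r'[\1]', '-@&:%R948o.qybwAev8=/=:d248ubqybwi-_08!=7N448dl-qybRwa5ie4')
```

Pattern: exactly 2 of a word character, then the literal '48'; then one or more of any character except [87kr] (lazy), then the literal 'qyb', then optionally a literal 'w' (captured); then one or more of a word character (captured as 'val'); then 1 to 3 of any character, then optionally a digit (non-capturing group).
The replacement refers to a captured group, so each match is rewritten using its own captured text.

'-@&:%[o.qybw]:[ubqybw]!=7[dl-qyb]'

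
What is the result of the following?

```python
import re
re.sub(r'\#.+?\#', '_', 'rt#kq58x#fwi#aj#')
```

Matches: at [2:9] → '#kq58x#'; at [12:16] → '#aj#'.
Each match is replaced by '_'.

'rt_fwi_'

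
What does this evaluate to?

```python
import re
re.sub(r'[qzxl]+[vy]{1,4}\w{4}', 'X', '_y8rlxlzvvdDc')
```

'_y8rX'

This matches one or more of one of [qzxl], then 1 to 4 of one of [vy]; then exactly 4 of a word character.
Matches: at [4:13] → 'lxlzvvdDc'.
Each match is replaced by 'X'.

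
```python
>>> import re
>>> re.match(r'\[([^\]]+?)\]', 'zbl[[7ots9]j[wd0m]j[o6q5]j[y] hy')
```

`match` is anchored at position 0; if the pattern doesn't fit there, it returns None.
Here the string doesn't start with a match, so the call returns None.

None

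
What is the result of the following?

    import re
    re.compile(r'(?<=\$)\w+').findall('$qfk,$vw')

The `(?=…)`/`(?<=…)` assertion just peeks at neighbouring text; it doesn't advance the match position.
With no groups in the pattern, `findall` gives back each whole match — 2 here.

['qfk', 'vw']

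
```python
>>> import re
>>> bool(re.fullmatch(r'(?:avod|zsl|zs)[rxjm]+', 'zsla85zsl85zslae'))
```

False

`fullmatch` succeeds only if the pattern covers the string from start to end.
Here there's no way to consume every character, so the call returns None, and `bool(None)` is False.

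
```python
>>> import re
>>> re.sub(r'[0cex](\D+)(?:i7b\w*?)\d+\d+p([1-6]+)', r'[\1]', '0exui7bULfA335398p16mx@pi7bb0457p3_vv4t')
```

'[exu]m[@p]_vv4t'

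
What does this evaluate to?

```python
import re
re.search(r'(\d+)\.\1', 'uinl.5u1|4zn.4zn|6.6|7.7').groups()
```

('6',)

The match spans [17:20] → '6.6'.
Captured: group 1 = '6'.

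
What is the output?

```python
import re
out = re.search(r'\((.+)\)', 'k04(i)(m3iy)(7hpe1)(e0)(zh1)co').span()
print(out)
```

`re.search` tries every starting position until one works.
The match spans [3:28] → '(i)(m3iy)(7hpe1)(e0)(zh1)'.
Captured: group 1 = 'i)(m3iy)(7hpe1)(e0)(zh1'.

(3, 28)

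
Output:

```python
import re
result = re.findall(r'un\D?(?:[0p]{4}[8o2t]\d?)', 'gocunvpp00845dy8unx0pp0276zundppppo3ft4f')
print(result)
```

['unvpp0084', 'unx0pp027', 'undppppo3']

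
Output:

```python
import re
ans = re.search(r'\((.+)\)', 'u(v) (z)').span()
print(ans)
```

`re.search` tries every starting position until one works.
The match spans [1:8] → '(v) (z)'.
Captured: group 1 = 'v) (z'.

(1, 8)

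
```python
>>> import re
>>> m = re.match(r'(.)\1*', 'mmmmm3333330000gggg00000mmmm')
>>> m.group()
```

A backreference is literal: `\1` must see the identical characters the first group matched.
`re.match` only tries the pattern at the start of the string.
The match spans [0:5] → 'mmmmm'.
Captured: group 1 = 'm'.

'mmmmm'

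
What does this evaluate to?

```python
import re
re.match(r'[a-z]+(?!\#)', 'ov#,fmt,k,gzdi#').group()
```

'o'

A negative assertion filters positions out without eating any characters.
`match` is anchored at position 0; if the pattern doesn't fit there, it returns None.
The match spans [0:1] → 'o'.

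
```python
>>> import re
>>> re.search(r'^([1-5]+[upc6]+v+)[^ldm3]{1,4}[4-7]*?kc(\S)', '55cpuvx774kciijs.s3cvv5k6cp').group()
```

'55cpuvx774kci'

The pattern matches anchored at the start of the string; then one or more of a character in [1-5], then one or more of one of [upc6], then one or more of the literal 'v' (captured); then 1 to 4 of any character except [ldm3], then zero or more of a character in [4-7] (lazy), then the literal 'kc'; then a non-whitespace character (captured).
`re.search` scans for the first position where the pattern succeeds.
The match spans [0:13] → '55cpuvx774kci'.
Captured: group 1 = '55cpuv', group 2 = 'i'.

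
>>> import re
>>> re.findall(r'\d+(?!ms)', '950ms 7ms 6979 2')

['95', '6979', '2']

`(?!…)`/`(?<!…)` only lets a position through if the neighbouring text does NOT match; no characters are consumed.
Matches: at [0:2] → '95'; at [10:14] → '6979'; at [15:16] → '2'.
`findall` yields the raw match text (3 of them) because the pattern has no groups.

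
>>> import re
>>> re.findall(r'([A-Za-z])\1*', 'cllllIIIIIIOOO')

A backreference is literal: `\1` must see the identical characters the first group matched.
Walking the string: at [0:1] match 'c', group 1 = 'c'; at [1:5] match 'llll', group 1 = 'l'; at [5:11] match 'IIIIII', group 1 = 'I'; at [11:14] match 'OOO', group 1 = 'O'.
`findall` collects group 1 from each match (4 total).

['c', 'l', 'I', 'O']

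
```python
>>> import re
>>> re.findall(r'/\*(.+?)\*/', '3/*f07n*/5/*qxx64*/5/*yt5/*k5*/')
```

['f07n', 'qxx64', 'yt5/*k5']

A non-greedy quantifier consumes as few characters as it can — just enough that the remainder of the pattern still matches from where it stops; whatever follows it matches normally.
`findall` collects group 1 from each match (3 total).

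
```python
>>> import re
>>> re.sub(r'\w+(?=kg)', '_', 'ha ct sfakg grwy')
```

Lookahead/lookbehind check context without consuming it, so the matched span excludes the asserted characters.
Every occurrence is swapped for '_'.

'ha ct _kg grwy'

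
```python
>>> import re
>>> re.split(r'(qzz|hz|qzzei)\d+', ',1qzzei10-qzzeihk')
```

[',1', 'qzzei', '-qzzeihk']

Because the pattern has a capturing group, `split` also inserts each captured text between the pieces.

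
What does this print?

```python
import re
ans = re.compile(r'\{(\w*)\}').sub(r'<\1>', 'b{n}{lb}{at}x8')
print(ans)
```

b<n><lb><at>x8

Matches: at [1:4] → '{n}'; at [4:8] → '{lb}'; at [8:12] → '{at}'.
Each match is replaced using the text its own group 1 captured.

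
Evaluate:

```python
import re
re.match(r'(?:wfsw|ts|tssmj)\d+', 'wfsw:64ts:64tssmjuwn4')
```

`re.match` only tries the pattern at the start of the string.
Here the pattern fails at index 0, so the call returns None.

None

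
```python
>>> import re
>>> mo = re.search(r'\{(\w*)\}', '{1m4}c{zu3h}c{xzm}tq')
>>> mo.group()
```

`search` walks the string left to right and returns the first match it finds.
The match spans [0:5] → '{1m4}'.
Captured: group 1 = '1m4'.

'{1m4}'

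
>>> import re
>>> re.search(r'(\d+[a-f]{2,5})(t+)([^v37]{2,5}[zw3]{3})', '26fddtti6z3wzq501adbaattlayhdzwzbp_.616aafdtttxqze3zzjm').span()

(0, 13)

This matches one or more of a digit, then 2 to 5 of a character in [a-f] (captured); then one or more of a literal 't' (captured); then 2 to 5 of any character except [v37], then exactly 3 of one of [zw3] (captured).
The match spans [0:13] → '26fddtti6z3wz'.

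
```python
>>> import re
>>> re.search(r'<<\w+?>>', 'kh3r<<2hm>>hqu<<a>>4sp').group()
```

`re.search` scans for the first position where the pattern succeeds.
The match spans [4:11] → '<<2hm>>'.

'<<2hm>>'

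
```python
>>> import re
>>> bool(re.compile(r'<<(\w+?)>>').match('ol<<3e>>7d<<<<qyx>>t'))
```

False

`re.match` won't scan ahead — the pattern has to work from the very first character.
Here the pattern fails at index 0, so the call returns None, and `bool(None)` is False.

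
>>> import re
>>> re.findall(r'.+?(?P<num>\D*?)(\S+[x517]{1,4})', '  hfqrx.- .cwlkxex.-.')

This matches one or more of any character (lazy); then zero or more of a non-digit (lazy) (captured as 'num'); then one or more of a non-whitespace character, then 1 to 4 of one of [x517] (captured).
A `+?`/`*?`/`{m,n}?` starts at its minimum and grows only as far as needed for what follows to match.
Walking the string: at [0:7] match '  hfqrx', groups = (' ', 'hfqrx'); at [7:18] match '.- .cwlkxex', groups = ('- ', '.cwlkxex').
Multiple groups make `findall` return tuples — one 2-tuple for each match.

[(' ', 'hfqrx'), ('- ', '.cwlkxex')]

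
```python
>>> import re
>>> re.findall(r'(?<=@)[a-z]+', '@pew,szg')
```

['pew']

Because the assertion is zero-width, the text it checks is not consumed and won't appear in the result.
`findall` yields the raw match text (1 of them) because the pattern has no groups.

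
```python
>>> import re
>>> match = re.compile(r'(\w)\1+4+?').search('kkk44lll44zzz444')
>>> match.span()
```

(0, 4)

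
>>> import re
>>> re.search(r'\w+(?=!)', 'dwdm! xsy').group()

Lookahead/lookbehind check context without consuming it, so the matched span excludes the asserted characters.
The match spans [0:4] → 'dwdm'.

'dwdm'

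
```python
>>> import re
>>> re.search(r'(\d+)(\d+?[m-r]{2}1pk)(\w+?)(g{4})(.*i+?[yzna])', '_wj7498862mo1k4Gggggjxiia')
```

None

Pattern: one or more of a digit (captured); then one or more of a digit (lazy), then exactly 2 of a character in [m-r], then the literal '1pk' (captured); then one or more of a word character (lazy) (captured); then exactly 4 of a literal 'g' (captured); then zero or more of any character, then one or more of the literal 'i' (lazy), then one of [yzna] (captured).
Unlike `match`, `search` isn't anchored — it looks for the pattern anywhere in the string.
Here no position works, so the call returns None.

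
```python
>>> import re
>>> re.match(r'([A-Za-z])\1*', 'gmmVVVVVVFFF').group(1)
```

After group 1 captures some text, `\1` only succeeds where that same text appears again.
`match` is anchored at position 0; if the pattern doesn't fit there, it returns None.
The match spans [0:1] → 'g'.
Captured: group 1 = 'g'.

'g'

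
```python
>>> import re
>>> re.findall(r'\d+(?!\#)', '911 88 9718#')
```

The negative lookahead/lookbehind blocks any match where the forbidden context is present.
Since nothing is captured, `findall` lists the 3 matched substrings directly.

['911', '88', '971']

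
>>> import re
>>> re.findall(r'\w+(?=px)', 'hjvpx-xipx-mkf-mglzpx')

The `(?=…)`/`(?<=…)` assertion just peeks at neighbouring text; it doesn't advance the match position.
With no groups in the pattern, `findall` gives back each whole match — 3 here.

['hjv', 'xi', 'mglz']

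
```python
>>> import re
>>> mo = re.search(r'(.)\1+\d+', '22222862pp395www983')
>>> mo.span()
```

(0, 8)

`\1` has to match the exact text group 1 already captured.
The match spans [0:8] → '22222862'.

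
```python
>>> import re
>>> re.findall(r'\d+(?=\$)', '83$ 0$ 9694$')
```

The `(?=…)`/`(?<=…)` assertion just peeks at neighbouring text; it doesn't advance the match position.
Matches: at [0:2] → '83'; at [4:5] → '0'; at [7:11] → '9694'.
`findall` yields the raw match text (3 of them) because the pattern has no groups.

['83', '0', '9694']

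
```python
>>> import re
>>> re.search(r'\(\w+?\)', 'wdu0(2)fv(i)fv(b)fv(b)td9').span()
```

(4, 7)

Unlike `match`, `search` isn't anchored — it looks for the pattern anywhere in the string.
The match spans [4:7] → '(2)'.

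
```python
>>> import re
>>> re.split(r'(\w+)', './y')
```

['./', 'y', '']

This matches one or more of a word character (captured).
Matches to split on: at [2:3] → 'y'.
Because the pattern has a capturing group, `split` also inserts each captured text between the pieces.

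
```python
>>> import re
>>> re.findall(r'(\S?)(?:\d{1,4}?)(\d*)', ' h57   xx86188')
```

This matches optionally a non-whitespace character (captured); then 1 to 4 of a digit (lazy) (non-capturing group); then zero or more of a digit (captured).
Because the quantifier is non-greedy, it stops expanding at the earliest point where the rest of the pattern can succeed.
Matches: at [1:4] match 'h57', groups = ('h', '7'); at [8:14] match 'x86188', groups = ('x', '6188').
2 groups means each result is a tuple of 2 captured strings — 2 here.

[('h', '7'), ('x', '6188')]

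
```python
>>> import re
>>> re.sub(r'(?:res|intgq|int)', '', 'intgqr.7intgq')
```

The regex engine tests alternatives in the order written; an earlier branch that matches wins even if a later one would match more.
Every occurrence is swapped for ''.

'r.7'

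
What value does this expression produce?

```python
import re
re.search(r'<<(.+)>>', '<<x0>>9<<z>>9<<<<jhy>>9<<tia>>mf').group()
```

'<<x0>>9<<z>>9<<<<jhy>>9<<tia>>'

`re.search` tries every starting position until one works.
The match spans [0:30] → '<<x0>>9<<z>>9<<<<jhy>>9<<tia>>'.
Captured: group 1 = 'x0>>9<<z>>9<<<<jhy>>9<<tia'.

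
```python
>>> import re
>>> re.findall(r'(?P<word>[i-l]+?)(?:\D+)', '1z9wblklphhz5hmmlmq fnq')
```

['l', 'l']

The `?` after the quantifier makes it lazy — it takes as little as possible before letting the rest of the pattern try.
One capturing group, so `findall` returns just the captured substring from each match — 2 in all.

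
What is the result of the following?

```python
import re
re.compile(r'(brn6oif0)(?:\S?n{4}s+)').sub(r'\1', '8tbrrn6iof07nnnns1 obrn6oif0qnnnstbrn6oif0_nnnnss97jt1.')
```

'8tbrrn6iof07nnnns1 obrn6oif0qnnnstbrn6oif097jt1.'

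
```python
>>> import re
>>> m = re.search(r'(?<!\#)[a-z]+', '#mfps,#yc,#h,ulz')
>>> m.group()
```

'fps'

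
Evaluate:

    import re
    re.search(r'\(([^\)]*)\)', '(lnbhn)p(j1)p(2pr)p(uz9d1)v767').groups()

('lnbhn',)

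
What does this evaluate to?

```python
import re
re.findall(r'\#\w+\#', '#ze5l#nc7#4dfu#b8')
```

Walking the string: at [0:6] → '#ze5l#'; at [9:15] → '#4dfu#'.
With no groups in the pattern, `findall` gives back each whole match — 2 here.

['#ze5l#', '#4dfu#']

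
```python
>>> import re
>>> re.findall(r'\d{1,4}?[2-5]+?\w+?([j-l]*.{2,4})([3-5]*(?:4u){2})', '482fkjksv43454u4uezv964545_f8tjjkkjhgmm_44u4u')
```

[('kjksv43', '454u4u'), ('gmm_', '44u4u')]

Pattern: 1 to 4 of a digit (lazy), then one or more of a character in [2-5] (lazy); then one or more of a word character (lazy); then zero or more of a character in [j-l], then 2 to 4 of any character (captured); then zero or more of a character in [3-5], then the literal '4u' repeated 2 times (captured).
A `+?`/`*?`/`{m,n}?` starts at its minimum and grows only as far as needed for what follows to match.
Matches: at [0:17] match '482fkjksv43454u4u', groups = ('kjksv43', '454u4u'); at [20:45] match '964545_f8tjjkkjhgmm_44u4u', groups = ('gmm_', '44u4u').
Multiple groups make `findall` return tuples — one 2-tuple for each match.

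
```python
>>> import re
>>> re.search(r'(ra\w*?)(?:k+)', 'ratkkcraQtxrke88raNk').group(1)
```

The match spans [0:5] → 'ratkk'.
Captured: group 1 = 'rat'.

'rat'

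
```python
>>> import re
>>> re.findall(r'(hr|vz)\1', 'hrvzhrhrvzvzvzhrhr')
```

['hr', 'vz', 'hr']

The backreference `\1` re-matches whatever the first group consumed, character for character.
Because there's exactly one group, `findall` drops the full match and keeps group 1 from each hit.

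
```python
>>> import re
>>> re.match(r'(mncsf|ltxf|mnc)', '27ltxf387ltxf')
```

`re.match` only tries the pattern at the start of the string.
Here the pattern fails at index 0, so the call returns None.

None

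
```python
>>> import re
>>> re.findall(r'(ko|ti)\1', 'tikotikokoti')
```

['ko']

The backreference `\1` re-matches whatever the first group consumed, character for character.
`findall` collects group 1 from the one match (1 total).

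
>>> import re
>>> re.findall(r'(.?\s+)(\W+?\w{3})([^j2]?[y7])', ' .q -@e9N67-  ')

[('q ', '-@e9N', '67')]

This matches optionally any character, then one or more of whitespace (captured); then one or more of a non-word character (lazy), then exactly 3 of a word character (captured); then optionally any character except [j2], then one of [y7] (captured).
Walking the string: at [2:11] match 'q -@e9N67', groups = ('q ', '-@e9N', '67').
Multiple groups make `findall` return tuples — one 3-tuple for the one match.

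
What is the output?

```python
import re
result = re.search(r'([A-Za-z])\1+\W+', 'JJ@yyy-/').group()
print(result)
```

`\1` has to match the exact text group 1 already captured.
Unlike `match`, `search` isn't anchored — it looks for the pattern anywhere in the string.
The match spans [0:3] → 'JJ@'.
Captured: group 1 = 'J'.

JJ@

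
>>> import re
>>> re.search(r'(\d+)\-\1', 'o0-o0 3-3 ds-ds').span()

(6, 9)

A backreference is literal: `\1` must see the identical characters the first group matched.
The match spans [6:9] → '3-3'.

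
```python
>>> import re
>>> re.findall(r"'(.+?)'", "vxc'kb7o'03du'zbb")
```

A non-greedy quantifier consumes as few characters as it can — just enough that the remainder of the pattern still matches from where it stops; whatever follows it matches normally.
Scanning left to right: at [3:9] match "'kb7o'", group 1 = 'kb7o'.
`findall` collects group 1 from the one match (1 total).

['kb7o']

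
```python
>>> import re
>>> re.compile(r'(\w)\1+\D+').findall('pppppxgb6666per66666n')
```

`\1` has to match the exact text group 1 already captured.
Matches: at [0:8] match 'pppppxgb', group 1 = 'p'; at [8:15] match '6666per', group 1 = '6'; at [15:21] match '66666n', group 1 = '6'.
One capturing group, so `findall` returns just the captured substring from each match — 3 in all.

['p', '6', '6']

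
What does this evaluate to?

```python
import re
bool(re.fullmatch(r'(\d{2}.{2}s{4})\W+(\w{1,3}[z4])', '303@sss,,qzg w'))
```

False

This matches exactly 2 of a digit, then exactly 2 of any character, then exactly 4 of the literal 's' (captured); then one or more of a non-word character; then 1 to 3 of a word character, then one of [z4] (captured).
`re.fullmatch` is like wrapping the pattern in `^…$` (in single-line mode).
Here the pattern can't cover the whole string, so the call returns None, and `bool(None)` is False.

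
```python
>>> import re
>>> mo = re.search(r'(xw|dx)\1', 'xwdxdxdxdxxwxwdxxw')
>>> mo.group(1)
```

'dx'

`\1` has to match the exact text group 1 already captured.
`re.search` scans for the first position where the pattern succeeds.
The match spans [2:6] → 'dxdx'.
Captured: group 1 = 'dx'.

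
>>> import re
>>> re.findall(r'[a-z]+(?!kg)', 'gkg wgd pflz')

['gkg', 'wgd', 'pflz']

`(?!…)`/`(?<!…)` only lets a position through if the neighbouring text does NOT match; no characters are consumed.
No capturing groups, so `findall` returns the 3 full match strings.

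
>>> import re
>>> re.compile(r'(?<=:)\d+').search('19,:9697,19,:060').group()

The positive lookaround only admits positions where the adjacent text matches; those characters stay outside the span.
`search` walks the string left to right and returns the first match it finds.
The match spans [4:8] → '9697'.

'9697'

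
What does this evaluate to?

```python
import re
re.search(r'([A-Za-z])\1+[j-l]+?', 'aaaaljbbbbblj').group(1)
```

'a'

The match spans [0:5] → 'aaaal'.
Captured: group 1 = 'a'.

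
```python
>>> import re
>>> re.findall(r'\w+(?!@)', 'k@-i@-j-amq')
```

['j', 'amq']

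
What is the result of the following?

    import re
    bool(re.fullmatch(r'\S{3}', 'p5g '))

False

Pattern: exactly 3 of a non-whitespace character.
`re.fullmatch` is like wrapping the pattern in `^…$` (in single-line mode).
Here the pattern can't cover the whole string, so the call returns None, and `bool(None)` is False.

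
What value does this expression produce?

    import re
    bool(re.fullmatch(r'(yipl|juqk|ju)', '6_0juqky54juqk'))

False

For `fullmatch`, every character of the input must be accounted for by the pattern.
Here there's no way to consume every character, so the call returns None, and `bool(None)` is False.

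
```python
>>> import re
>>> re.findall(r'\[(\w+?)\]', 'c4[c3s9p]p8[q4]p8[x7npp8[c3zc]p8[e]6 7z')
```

['c3s9p', 'q4', 'c3zc', 'e']

Scanning left to right: at [2:9] match '[c3s9p]', group 1 = 'c3s9p'; at [11:15] match '[q4]', group 1 = 'q4'; at [24:30] match '[c3zc]', group 1 = 'c3zc'; at [32:35] match '[e]', group 1 = 'e'.
Because there's exactly one group, `findall` drops the full match and keeps group 1 from each hit.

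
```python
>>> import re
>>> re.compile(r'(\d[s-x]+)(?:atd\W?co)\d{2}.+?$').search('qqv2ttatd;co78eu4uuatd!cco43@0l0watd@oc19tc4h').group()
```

'2ttatd;co78eu4uuatd!cco43@0l0watd@oc19tc4h'

Pattern: a digit, then one or more of a character in [s-x] (captured); then the literal 'atd', then optionally a non-word character, then the literal 'co' (non-capturing group); then exactly 2 of a digit, then one or more of any character (lazy); then anchored at the end.
Unlike `match`, `search` isn't anchored — it looks for the pattern anywhere in the string.
The match spans [3:45] → '2ttatd;co78eu4uuatd!cco43@0l0watd@oc19tc4h'.
Captured: group 1 = '2tt'.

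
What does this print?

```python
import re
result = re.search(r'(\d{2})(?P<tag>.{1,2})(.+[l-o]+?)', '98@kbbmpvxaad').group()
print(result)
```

98@kbbm

Pattern: exactly 2 of a digit (captured); then 1 to 2 of any character (captured as 'tag'); then one or more of any character, then one or more of a character in [l-o] (lazy) (captured).
`search` walks the string left to right and returns the first match it finds.
The match spans [0:7] → '98@kbbm'.
Captured: group 1 = '98', group 2 = '@k', group 3 = 'bbm'.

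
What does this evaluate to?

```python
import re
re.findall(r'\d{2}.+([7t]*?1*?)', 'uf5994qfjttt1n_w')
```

['']

Pattern: exactly 2 of a digit, then one or more of any character; then zero or more of one of [7t] (lazy), then zero or more of the literal '1' (lazy) (captured).
`findall` collects group 1 from the one match (1 total).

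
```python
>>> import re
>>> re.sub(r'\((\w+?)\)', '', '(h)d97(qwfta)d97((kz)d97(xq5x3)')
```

'd97d97(d97'

Every occurrence is swapped for ''.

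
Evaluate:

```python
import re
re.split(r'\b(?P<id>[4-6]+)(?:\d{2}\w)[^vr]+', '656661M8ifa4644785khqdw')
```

['', '6566', '']

Pattern: a word boundary (`\b`, zero-width); then one or more of a character in [4-6] (captured as 'id'); then exactly 2 of a digit, then a word character (non-capturing group); then one or more of any character except [vr].
Matches to split on: at [0:23] → '656661M8ifa4644785khqdw'.
The group in the pattern means `split` returns the separators' captures alongside the pieces.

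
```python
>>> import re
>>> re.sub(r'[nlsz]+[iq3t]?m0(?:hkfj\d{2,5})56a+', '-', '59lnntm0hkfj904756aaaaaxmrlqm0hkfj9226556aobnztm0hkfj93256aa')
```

This matches one or more of one of [nlsz], then optionally one of [iq3t], then the literal 'm0'; then the literal 'h', then the literal 'kfj', then 2 to 5 of a digit (non-capturing group); then the literal '56', then one or more of the literal 'a'.
Each match is replaced by '-'.

'59-xmr-ob-'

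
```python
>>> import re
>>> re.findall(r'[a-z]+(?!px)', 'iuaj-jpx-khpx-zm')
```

['iuaj', 'jpx', 'khpx', 'zm']

A negative assertion filters positions out without eating any characters.
With no groups in the pattern, `findall` gives back each whole match — 4 here.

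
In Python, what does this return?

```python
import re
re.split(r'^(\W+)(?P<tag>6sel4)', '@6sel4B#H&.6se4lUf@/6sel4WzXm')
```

The group in the pattern means `split` returns the separators' captures alongside the pieces.

['', '@', '6sel4', 'B#H&.6se4lUf@/6sel4WzXm']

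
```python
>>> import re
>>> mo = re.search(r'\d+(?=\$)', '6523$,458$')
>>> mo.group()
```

'6523'

The `(?=…)`/`(?<=…)` assertion just peeks at neighbouring text; it doesn't advance the match position.
`re.search` tries every starting position until one works.
The match spans [0:4] → '6523'.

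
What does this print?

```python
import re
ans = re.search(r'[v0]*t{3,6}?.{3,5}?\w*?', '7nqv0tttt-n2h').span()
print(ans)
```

(3, 11)

Pattern: zero or more of one of [v0], then 3 to 6 of the literal 't' (lazy); then 3 to 5 of any character (lazy), then zero or more of a word character (lazy).
The `?` after the quantifier makes it lazy — it takes as little as possible before letting the rest of the pattern try.
`re.search` tries every starting position until one works.
The match spans [3:11] → 'v0tttt-n'.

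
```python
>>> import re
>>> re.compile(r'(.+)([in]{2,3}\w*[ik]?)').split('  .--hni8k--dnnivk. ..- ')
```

['', '  .--hni8k--dn', 'nivk', '. ..- ']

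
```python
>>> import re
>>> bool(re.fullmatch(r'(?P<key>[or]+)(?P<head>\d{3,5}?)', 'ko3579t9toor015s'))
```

False

`re.fullmatch` is like wrapping the pattern in `^…$` (in single-line mode).
Here the pattern can't cover the whole string, so the call returns None, and `bool(None)` is False.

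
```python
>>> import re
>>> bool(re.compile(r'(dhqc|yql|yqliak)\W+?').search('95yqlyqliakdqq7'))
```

Here no position works, so the call returns None, and `bool(None)` is False.

False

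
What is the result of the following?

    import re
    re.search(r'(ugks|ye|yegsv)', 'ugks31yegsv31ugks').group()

The match spans [0:4] → 'ugks'.

'ugks'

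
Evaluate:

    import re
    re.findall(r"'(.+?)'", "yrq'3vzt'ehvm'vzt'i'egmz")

['3vzt', 'vzt']

Because the quantifier is non-greedy, it stops expanding at the earliest point where the rest of the pattern can succeed.
With a single group, `findall` returns only what that group captured — 2 items.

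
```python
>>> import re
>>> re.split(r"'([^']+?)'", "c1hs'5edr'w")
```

['c1hs', '5edr', 'w']

Matches to split on: at [4:10] → "'5edr'".
The group in the pattern means `split` returns the separators' captures alongside the pieces.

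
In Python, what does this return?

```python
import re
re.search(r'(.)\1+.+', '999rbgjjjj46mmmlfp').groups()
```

`\1` has to match the exact text group 1 already captured.
`re.search` tries every starting position until one works.
The match spans [0:18] → '999rbgjjjj46mmmlfp'.
Captured: group 1 = '9'.

('9',)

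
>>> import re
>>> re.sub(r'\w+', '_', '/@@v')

'/@@_'

The pattern matches one or more of a word character.
Matches: at [3:4] → 'v'.
`sub` substitutes '_' at each match site.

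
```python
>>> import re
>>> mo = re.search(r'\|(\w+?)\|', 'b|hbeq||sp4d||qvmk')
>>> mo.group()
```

'|hbeq|'

`re.search` scans for the first position where the pattern succeeds.
The match spans [1:7] → '|hbeq|'.
Captured: group 1 = 'hbeq'.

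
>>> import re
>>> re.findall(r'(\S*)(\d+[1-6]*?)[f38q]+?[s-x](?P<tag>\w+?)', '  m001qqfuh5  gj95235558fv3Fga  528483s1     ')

[('m00', '1', 'h'), ('gj9523555', '8', '3'), ('5284', '8', '1')]

The pattern matches zero or more of a non-whitespace character (captured); then one or more of a digit, then zero or more of a character in [1-6] (lazy) (captured); then one or more of one of [f38q] (lazy); then a character in [s-x]; then one or more of a word character (lazy) (captured as 'tag').
Because the quantifier is non-greedy, it stops expanding at the earliest point where the rest of the pattern can succeed.
Walking the string: at [2:11] match 'm001qqfuh', groups = ('m00', '1', 'h'); at [14:27] match 'gj95235558fv3', groups = ('gj9523555', '8', '3'); at [32:40] match '528483s1', groups = ('5284', '8', '1').
With 3 capturing groups, `findall` returns a 3-tuple per match.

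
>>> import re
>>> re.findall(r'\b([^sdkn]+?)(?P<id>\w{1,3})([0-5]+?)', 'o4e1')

The pattern matches a word boundary (`\b`, zero-width); then one or more of any character except [sdkn] (lazy) (captured); then 1 to 3 of a word character (captured as 'id'); then one or more of a character in [0-5] (lazy) (captured).
Walking the string: at [0:4] match 'o4e1', groups = ('o', '4e', '1').
Multiple groups make `findall` return tuples — one 3-tuple for the one match.

[('o', '4e', '1')]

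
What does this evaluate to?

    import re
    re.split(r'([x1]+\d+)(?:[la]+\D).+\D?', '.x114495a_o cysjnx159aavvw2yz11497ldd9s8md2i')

['.', 'x114495', '']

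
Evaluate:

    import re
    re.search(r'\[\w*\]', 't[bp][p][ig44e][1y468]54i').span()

(1, 5)

The match spans [1:5] → '[bp]'.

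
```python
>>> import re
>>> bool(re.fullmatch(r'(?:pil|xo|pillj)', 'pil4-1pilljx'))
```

`fullmatch` succeeds only if the pattern covers the string from start to end.
Here there's no way to consume every character, so the call returns None, and `bool(None)` is False.

False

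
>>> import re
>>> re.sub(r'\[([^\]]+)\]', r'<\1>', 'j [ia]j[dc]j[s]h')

The replacement refers to a captured group, so each match is rewritten using its own captured text.

'j <ia>j<dc>j<s>h'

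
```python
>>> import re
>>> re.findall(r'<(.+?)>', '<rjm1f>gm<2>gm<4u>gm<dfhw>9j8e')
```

With the lazy modifier that quantifier settles for the fewest repetitions that let the rest of the pattern succeed (the atoms after it are unaffected and can still be greedy).
Walking the string: at [0:7] match '<rjm1f>', group 1 = 'rjm1f'; at [9:12] match '<2>', group 1 = '2'; at [14:18] match '<4u>', group 1 = '4u'; at [20:26] match '<dfhw>', group 1 = 'dfhw'.
With a single group, `findall` returns only what that group captured — 4 items.

['rjm1f', '2', '4u', 'dfhw']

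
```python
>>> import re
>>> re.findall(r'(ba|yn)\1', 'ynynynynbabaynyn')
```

`\1` is not a pattern — it's the concrete string captured by group 1, re-applied verbatim.
One capturing group, so `findall` returns just the captured substring from each match — 4 in all.

['yn', 'yn', 'ba', 'yn']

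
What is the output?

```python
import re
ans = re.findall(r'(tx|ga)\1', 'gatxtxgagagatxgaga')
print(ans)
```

['tx', 'ga', 'ga']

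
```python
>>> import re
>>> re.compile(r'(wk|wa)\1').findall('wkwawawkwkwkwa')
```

['wa', 'wk']

A backreference is literal: `\1` must see the identical characters the first group matched.
Scanning left to right: at [2:6] match 'wawa', group 1 = 'wa'; at [6:10] match 'wkwk', group 1 = 'wk'.
`findall` collects group 1 from each match (2 total).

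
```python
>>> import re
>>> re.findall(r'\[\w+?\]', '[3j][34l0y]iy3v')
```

['[3j]', '[34l0y]']

Scanning left to right: at [0:4] → '[3j]'; at [4:11] → '[34l0y]'.
With no groups in the pattern, `findall` gives back each whole match — 2 here.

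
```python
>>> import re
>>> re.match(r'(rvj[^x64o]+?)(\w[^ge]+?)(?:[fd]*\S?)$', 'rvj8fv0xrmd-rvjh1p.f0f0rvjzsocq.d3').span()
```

`re.match` only tries the pattern at the start of the string.
The match spans [0:34] → 'rvj8fv0xrmd-rvjh1p.f0f0rvjzsocq.d3'.

(0, 34)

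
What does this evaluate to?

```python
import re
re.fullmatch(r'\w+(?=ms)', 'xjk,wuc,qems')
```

None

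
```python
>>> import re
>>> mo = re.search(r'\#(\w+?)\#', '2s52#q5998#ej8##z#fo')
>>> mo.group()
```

`re.search` tries every starting position until one works.
The match spans [4:11] → '#q5998#'.
Captured: group 1 = 'q5998'.

'#q5998#'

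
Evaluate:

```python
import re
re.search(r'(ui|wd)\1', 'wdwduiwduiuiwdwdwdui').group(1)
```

`\1` is not a pattern — it's the concrete string captured by group 1, re-applied verbatim.
`re.search` scans for the first position where the pattern succeeds.
The match spans [0:4] → 'wdwd'.
Captured: group 1 = 'wd'.

'wd'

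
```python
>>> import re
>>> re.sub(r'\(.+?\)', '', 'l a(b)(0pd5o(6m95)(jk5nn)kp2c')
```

Matches: at [3:6] → '(b)'; at [6:18] → '(0pd5o(6m95)'; at [18:25] → '(jk5nn)'.
Every occurrence is swapped for ''.

'l akp2c'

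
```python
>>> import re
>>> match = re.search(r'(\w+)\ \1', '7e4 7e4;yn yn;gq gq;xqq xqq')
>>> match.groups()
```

('7e4',)

The backreference `\1` re-matches whatever the first group consumed, character for character.
`re.search` scans for the first position where the pattern succeeds.
The match spans [0:7] → '7e4 7e4'.
Captured: group 1 = '7e4'.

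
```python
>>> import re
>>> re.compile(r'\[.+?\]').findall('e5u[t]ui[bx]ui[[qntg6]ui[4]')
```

['[t]', '[bx]', '[[qntg6]', '[4]']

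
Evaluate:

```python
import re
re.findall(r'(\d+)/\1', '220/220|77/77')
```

['220', '77']

The backreference `\1` re-matches whatever the first group consumed, character for character.
Scanning left to right: at [0:7] match '220/220', group 1 = '220'; at [8:13] match '77/77', group 1 = '77'.
One capturing group, so `findall` returns just the captured substring from each match — 2 in all.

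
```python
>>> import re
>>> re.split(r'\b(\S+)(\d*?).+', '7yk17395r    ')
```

Because the pattern has a capturing group, `split` also inserts each captured text between the pieces.

['', '7yk17395r', '', '']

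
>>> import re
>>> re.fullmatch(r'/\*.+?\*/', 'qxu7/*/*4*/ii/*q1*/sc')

None

`re.fullmatch` is like wrapping the pattern in `^…$` (in single-line mode).
Here there's no way to consume every character, so the call returns None.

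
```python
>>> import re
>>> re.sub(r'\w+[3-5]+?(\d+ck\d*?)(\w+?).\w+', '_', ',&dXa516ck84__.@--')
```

',&_.@--'

`sub` substitutes '_' at each match site.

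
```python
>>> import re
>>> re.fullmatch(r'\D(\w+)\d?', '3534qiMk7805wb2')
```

None

`re.fullmatch` is like wrapping the pattern in `^…$` (in single-line mode).
Here the pattern can't cover the whole string, so the call returns None.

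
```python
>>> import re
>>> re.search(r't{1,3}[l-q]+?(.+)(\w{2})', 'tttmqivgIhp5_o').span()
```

(0, 14)

The pattern matches 1 to 3 of a literal 't', then one or more of a character in [l-q] (lazy); then one or more of any character (captured); then exactly 2 of a word character (captured).
`re.search` tries every starting position until one works.
The match spans [0:14] → 'tttmqivgIhp5_o'.
Captured: group 1 = 'qivgIhp5', group 2 = '_o'.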